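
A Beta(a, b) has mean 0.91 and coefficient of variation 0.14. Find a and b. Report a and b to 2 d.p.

a = 3.68, b = 0.36

Var = (CV·μ)² = (0.14×0.91)² = 0.016231.
a+b = μ(1−μ)/Var − 1 = 0.0819/0.016231 − 1 = 4.0460.
Thus a = 0.91·4.0460 = 3.68 and b = 0.09·4.0460 = 0.36.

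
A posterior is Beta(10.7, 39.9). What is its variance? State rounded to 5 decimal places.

α+β = 50.6 and αβ = 426.93, so Var = αβ/[(α+β)²(α+β+1)] = 426.93/132114.576 = 0.00323.

0.00323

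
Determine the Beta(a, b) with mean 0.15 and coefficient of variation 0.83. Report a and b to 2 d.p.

Var = (CV·μ)² = (0.83×0.15)² = 0.015500.
a+b = μ(1−μ)/Var − 1 = 0.1275/0.015500 − 1 = 7.2257.
Thus a = 0.15·7.2257 = 1.08 and b = 0.85·7.2257 = 6.14.

a = 1.08, b = 6.14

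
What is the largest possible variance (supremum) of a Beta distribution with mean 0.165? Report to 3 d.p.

For fixed mean μ the Beta variance is μ(1−μ)/(α+β+1), increasing as α+β decreases.
Its least upper bound (not attained) is μ(1−μ) = 0.165·0.835 = 0.138.

0.138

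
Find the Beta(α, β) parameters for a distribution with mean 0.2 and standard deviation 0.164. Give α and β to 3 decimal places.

α = 0.990, β = 3.959

Variance = 0.164² = 0.026896. The moment-matching identity α+β = μ(1−μ)/Var − 1 gives
α+β = 0.16/0.026896 − 1 = 4.9488, so α = μ·4.9488 = 0.990 and β = (1−μ)·4.9488 = 3.959.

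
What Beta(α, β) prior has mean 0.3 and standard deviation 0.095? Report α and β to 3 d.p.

α = 6.681, β = 15.588

Variance = 0.095² = 0.009025. The moment-matching identity α+β = μ(1−μ)/Var − 1 gives
α+β = 0.21/0.009025 − 1 = 22.2687, so α = μ·22.2687 = 6.681 and β = (1−μ)·22.2687 = 15.588.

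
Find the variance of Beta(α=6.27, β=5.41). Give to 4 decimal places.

0.0196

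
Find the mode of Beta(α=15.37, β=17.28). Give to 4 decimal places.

With α,β > 1, mode = (α−1)/(α+β−2) = 14.37/30.65 = 0.4688.

0.4688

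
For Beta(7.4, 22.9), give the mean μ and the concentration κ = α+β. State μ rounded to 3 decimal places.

κ = α+β = 7.4+22.9 = 30.3; μ = α/κ = 7.4/30.3 = 0.244.

μ = 0.244, κ = 30.3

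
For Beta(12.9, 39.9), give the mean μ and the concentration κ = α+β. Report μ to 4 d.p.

κ = α+β = 12.9+39.9 = 52.8; μ = α/κ = 12.9/52.8 = 0.2443.

μ = 0.2443, κ = 52.8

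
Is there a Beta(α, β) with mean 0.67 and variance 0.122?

The Beta variance bound is σ² < μ(1−μ).
Here μ(1−μ) = 0.67×0.33 = 0.2211, and 0.122 < 0.2211.

Yes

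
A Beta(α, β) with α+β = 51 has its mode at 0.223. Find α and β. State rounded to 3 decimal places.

α = 11.927, β = 39.073

Since the density peak of Beta(α,β) is at (α−1)/(α+β−2),
α = 1 + 0.223(51−2) = 11.927 and β = 51 − 11.927 = 39.073.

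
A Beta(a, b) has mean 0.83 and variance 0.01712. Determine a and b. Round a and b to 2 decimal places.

a = 6.01, b = 1.23

Write ν = a+b; then a = μν and Var = μ(1−μ)/(ν+1).
ν = μ(1−μ)/Var − 1 = 0.1411/0.01712 − 1 = 7.2418.
a = 0.83·7.2418 = 6.01, b = 0.17·7.2418 = 1.23.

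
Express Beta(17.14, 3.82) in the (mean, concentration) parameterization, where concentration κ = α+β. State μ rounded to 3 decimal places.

μ = 0.818, κ = 20.96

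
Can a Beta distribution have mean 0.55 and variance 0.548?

No

A Beta with mean μ has variance μ(1−μ)/(α+β+1) < μ(1−μ).
Here μ(1−μ) = 0.55×0.45 = 0.2475, and 0.548 ≥ 0.2475.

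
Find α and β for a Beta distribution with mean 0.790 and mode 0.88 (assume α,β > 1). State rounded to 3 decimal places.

α = 6.671, β = 1.773

Let s = α+β. Mean gives α = μs = 0.790s; mode gives (α−1)/(s−2) = 0.88.
Substituting: 0.790s − 1 = 0.88(s−2) = 0.88s − 1.76, so -0.090s = -0.76 and s = 8.4444.
Then α = 0.790×8.4444 = 6.671 and β = s−α = 1.773.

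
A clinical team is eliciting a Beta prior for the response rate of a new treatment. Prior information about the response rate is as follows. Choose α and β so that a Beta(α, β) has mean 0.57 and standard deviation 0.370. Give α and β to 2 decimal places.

σ² = 0.370² = 0.136900.
With s = α+β, Var = μ(1−μ)/(s+1), so s+1 = (0.57×0.43)/0.136900 = 1.7904 and s = 0.7904.
α = μs = 0.45, β = (1−μ)s = 0.34.

α = 0.45, β = 0.34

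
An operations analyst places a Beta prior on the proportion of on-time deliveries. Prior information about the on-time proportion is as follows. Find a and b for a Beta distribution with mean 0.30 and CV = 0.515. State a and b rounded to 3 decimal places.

a = 2.339, b = 5.458

σ = CV·μ = 0.515×0.30 = 0.15450, so σ² = 0.023870.
s+1 = μ(1−μ)/σ² = 0.2100/0.023870 = 8.7976, so s = a+b = 7.7976.
a = μs = 2.339, b = (1−μ)s = 5.458.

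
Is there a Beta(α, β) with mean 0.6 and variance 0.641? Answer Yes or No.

No

For any Beta, Var(X) < E[X]·(1−E[X]).
Here μ(1−μ) = 0.6×0.4 = 0.24, and 0.641 ≥ 0.24.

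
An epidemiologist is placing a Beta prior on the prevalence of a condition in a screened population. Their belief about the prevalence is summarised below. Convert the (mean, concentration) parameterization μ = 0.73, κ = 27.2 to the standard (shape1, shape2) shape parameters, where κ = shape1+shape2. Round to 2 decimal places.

shape1 = 19.86, shape2 = 7.34

Split κ in proportion μ : (1−μ): shape1 = 0.73·27.2 = 19.86, shape2 = 27.2 − 19.86 = 7.34.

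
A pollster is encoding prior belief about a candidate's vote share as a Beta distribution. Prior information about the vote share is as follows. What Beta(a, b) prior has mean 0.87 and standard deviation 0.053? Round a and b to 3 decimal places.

a = 34.159, b = 5.104

Variance = 0.053² = 0.002809. The moment-matching identity a+b = μ(1−μ)/Var − 1 gives
a+b = 0.1131/0.002809 − 1 = 39.2634, so a = μ·39.2634 = 34.159 and b = (1−μ)·39.2634 = 5.104.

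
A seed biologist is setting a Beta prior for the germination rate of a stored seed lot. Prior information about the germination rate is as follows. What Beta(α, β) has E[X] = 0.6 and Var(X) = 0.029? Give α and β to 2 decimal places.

α = 4.37, β = 2.91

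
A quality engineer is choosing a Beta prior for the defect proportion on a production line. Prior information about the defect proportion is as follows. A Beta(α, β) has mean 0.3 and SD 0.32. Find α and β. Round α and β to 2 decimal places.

α = 0.32, β = 0.74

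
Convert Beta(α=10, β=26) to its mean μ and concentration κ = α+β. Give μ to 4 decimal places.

μ = 0.2778, κ = 36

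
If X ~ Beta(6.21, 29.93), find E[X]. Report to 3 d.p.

E[X] = α/(α+β) = 6.21/36.14 = 0.172.

0.172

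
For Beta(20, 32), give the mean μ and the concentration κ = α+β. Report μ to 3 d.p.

κ = α+β = 20+32 = 52; μ = α/κ = 20/52 = 0.385.

μ = 0.385, κ = 52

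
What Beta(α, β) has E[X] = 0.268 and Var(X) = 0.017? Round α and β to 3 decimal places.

α = 2.825, β = 7.715

By moment matching, α+β = μ(1−μ)/σ² − 1 = (0.268·0.732)/0.017 − 1 = 11.5398 − 1 = 10.5398.
Since α/(α+β) = μ, α = 0.268·10.5398 = 2.825 and β = 0.732·10.5398 = 7.715.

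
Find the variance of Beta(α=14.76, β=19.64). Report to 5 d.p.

0.00692

α+β = 34.40 and αβ = 289.8864, so Var = αβ/[(α+β)²(α+β+1)] = 289.8864/41890.944000 = 0.00692.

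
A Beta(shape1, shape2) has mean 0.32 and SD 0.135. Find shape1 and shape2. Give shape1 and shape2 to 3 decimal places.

First σ² = 0.018225. Setting shape1 = μn, shape2 = (1−μ)n with n = shape1+shape2,
μ(1−μ)/(n+1) = 0.018225 ⇒ n+1 = 0.2176/0.018225 = 11.9396 ⇒ n = 10.9396.
Hence shape1 = 0.32×10.9396 = 3.501, shape2 = 0.68×10.9396 = 7.439.

shape1 = 3.501, shape2 = 7.439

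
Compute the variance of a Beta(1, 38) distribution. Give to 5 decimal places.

0.00062

μ = 1/39 = 0.025641; Var = μ(1−μ)/(α+β+1) = 0.0249836/40 = 0.00062.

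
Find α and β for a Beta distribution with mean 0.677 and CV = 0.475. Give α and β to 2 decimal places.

σ = CV·μ = 0.475×0.677 = 0.32157, so σ² = 0.103410.
s+1 = μ(1−μ)/σ² = 0.218671/0.103410 = 2.1146, so s = α+β = 1.1146.
α = μs = 0.75, β = (1−μ)s = 0.36.

α = 0.75, β = 0.36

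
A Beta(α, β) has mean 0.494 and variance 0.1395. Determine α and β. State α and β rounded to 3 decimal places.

α = 0.391, β = 0.401

Write ν = α+β; then α = μν and Var = μ(1−μ)/(ν+1).
ν = μ(1−μ)/Var − 1 = 0.249964/0.1395 − 1 = 0.7919.
α = 0.494·0.7919 = 0.391, β = 0.506·0.7919 = 0.401.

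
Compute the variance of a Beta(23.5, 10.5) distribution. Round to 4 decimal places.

0.0061

Var = αβ/[(α+β)²(α+β+1)] = (23.5×10.5)/(34.0²×35.0) = 246.75/40460.000 = 0.0061.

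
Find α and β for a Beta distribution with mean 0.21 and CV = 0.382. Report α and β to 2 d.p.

Var = (CV·μ)² = (0.382×0.21)² = 0.006435.
α+β = μ(1−μ)/Var − 1 = 0.1659/0.006435 − 1 = 24.7799.
Thus α = 0.21·24.7799 = 5.20 and β = 0.79·24.7799 = 19.58.

α = 5.20, β = 19.58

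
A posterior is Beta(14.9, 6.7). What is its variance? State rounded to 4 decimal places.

Var = αβ/[(α+β)²(α+β+1)] = (14.9×6.7)/(21.6²×22.6) = 99.83/10544.256 = 0.0095.

0.0095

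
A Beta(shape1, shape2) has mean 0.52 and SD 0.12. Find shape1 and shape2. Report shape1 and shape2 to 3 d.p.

shape1 = 8.493, shape2 = 7.840

Variance = 0.12² = 0.0144. The moment-matching identity shape1+shape2 = μ(1−μ)/Var − 1 gives
shape1+shape2 = 0.2496/0.0144 − 1 = 16.3333, so shape1 = μ·16.3333 = 8.493 and shape2 = (1−μ)·16.3333 = 7.840.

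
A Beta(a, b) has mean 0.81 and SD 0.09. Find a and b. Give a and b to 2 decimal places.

σ² = 0.09² = 0.0081.
With s = a+b, Var = μ(1−μ)/(s+1), so s+1 = (0.81×0.19)/0.0081 = 19.0000 and s = 18.0000.
a = μs = 14.58, b = (1−μ)s = 3.42.

a = 14.58, b = 3.42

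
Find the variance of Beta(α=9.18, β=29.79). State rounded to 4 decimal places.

α+β = 38.97 and αβ = 273.4722, so Var = αβ/[(α+β)²(α+β+1)] = 273.4722/60700.876173 = 0.0045.

0.0045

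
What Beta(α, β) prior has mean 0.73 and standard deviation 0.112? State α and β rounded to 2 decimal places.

First σ² = 0.012544. Setting α = μn, β = (1−μ)n with n = α+β,
μ(1−μ)/(n+1) = 0.012544 ⇒ n+1 = 0.1971/0.012544 = 15.7127 ⇒ n = 14.7127.
Hence α = 0.73×14.7127 = 10.74, β = 0.27×14.7127 = 3.97.

α = 10.74, β = 3.97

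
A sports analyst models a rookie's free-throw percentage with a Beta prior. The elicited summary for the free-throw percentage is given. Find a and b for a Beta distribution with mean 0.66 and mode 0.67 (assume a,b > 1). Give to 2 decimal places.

a = 22.44, b = 11.56

Let s = a+b. Mean gives a = μs = 0.66s; mode gives (a−1)/(s−2) = 0.67.
Substituting: 0.66s − 1 = 0.67(s−2) = 0.67s − 1.34, so -0.01s = -0.34 and s = 34.0000.
Then a = 0.66×34.0000 = 22.44 and b = s−a = 11.56.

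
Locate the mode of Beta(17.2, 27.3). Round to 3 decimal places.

0.381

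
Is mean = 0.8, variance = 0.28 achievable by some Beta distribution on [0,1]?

No

A Beta with mean μ has variance μ(1−μ)/(α+β+1) < μ(1−μ).
Here μ(1−μ) = 0.8×0.2 = 0.16, and 0.28 ≥ 0.16.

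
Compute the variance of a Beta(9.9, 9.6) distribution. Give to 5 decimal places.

μ = 9.9/19.5 = 0.507692; Var = μ(1−μ)/(α+β+1) = 0.2499408/20.5 = 0.01219.

0.01219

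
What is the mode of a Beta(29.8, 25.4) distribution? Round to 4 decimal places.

With α,β > 1, mode = (α−1)/(α+β−2) = 28.8/53.2 = 0.5414.

0.5414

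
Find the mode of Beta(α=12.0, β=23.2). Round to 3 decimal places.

0.331

With α,β > 1, mode = (α−1)/(α+β−2) = 11.0/33.2 = 0.331.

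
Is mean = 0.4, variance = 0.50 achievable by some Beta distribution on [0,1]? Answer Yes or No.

A Beta with mean μ has variance μ(1−μ)/(α+β+1) < μ(1−μ).
Here μ(1−μ) = 0.4×0.6 = 0.24, and 0.50 ≥ 0.24.

No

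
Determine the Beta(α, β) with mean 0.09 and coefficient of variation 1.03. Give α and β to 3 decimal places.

α = 0.768, β = 7.763

σ = CV·μ = 1.03×0.09 = 0.09270, so σ² = 0.008593.
s+1 = μ(1−μ)/σ² = 0.0819/0.008593 = 9.5307, so s = α+β = 8.5307.
α = μs = 0.768, β = (1−μ)s = 7.763.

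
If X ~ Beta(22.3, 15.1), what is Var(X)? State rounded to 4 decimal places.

0.0063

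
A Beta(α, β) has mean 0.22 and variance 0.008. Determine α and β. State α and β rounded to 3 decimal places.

α = 4.499, β = 15.951

By moment matching, α+β = μ(1−μ)/σ² − 1 = (0.22·0.78)/0.008 − 1 = 21.4500 − 1 = 20.4500.
Since α/(α+β) = μ, α = 0.22·20.4500 = 4.499 and β = 0.78·20.4500 = 15.951.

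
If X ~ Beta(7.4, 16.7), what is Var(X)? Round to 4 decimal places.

0.0085

α+β = 24.1 and αβ = 123.58, so Var = αβ/[(α+β)²(α+β+1)] = 123.58/14578.331 = 0.0085.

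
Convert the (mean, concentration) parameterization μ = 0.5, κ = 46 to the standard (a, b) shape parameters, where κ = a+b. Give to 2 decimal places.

a = μκ = 0.5×46 = 23.00 and b = (1−μ)κ = 0.5×46 = 23.00.

a = 23.00, b = 23.00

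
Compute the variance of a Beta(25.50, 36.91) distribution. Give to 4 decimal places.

0.0038

Var = αβ/[(α+β)²(α+β+1)] = (25.50×36.91)/(62.41²×63.41) = 941.2050/246982.463621 = 0.0038.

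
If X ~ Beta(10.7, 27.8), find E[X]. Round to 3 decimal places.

0.278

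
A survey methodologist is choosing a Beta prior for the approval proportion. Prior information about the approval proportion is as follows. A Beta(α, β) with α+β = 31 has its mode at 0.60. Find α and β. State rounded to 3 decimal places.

α = 18.400, β = 12.600

For α,β>1 the mode is (α−1)/(α+β−2), so α = mode·(κ−2)+1 = 0.60×29+1 = 18.400.
And β = (1−mode)·(κ−2)+1 = 0.40×29+1 = 12.600.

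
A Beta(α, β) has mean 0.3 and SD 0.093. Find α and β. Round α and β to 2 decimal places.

σ² = 0.093² = 0.008649.
With s = α+β, Var = μ(1−μ)/(s+1), so s+1 = (0.3×0.7)/0.008649 = 24.2803 and s = 23.2803.
α = μs = 6.98, β = (1−μ)s = 16.30.

α = 6.98, β = 16.30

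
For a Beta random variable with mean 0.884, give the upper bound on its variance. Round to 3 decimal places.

Var = μ(1−μ)/(α+β+1), which approaches μ(1−μ) as α+β → 0.
So the supremum is μ(1−μ) = 0.884×0.116 = 0.103.

0.103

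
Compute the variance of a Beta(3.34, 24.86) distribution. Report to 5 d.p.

Var = αβ/[(α+β)²(α+β+1)] = (3.34×24.86)/(28.20²×29.20) = 83.0324/23221.008000 = 0.00358.

0.00358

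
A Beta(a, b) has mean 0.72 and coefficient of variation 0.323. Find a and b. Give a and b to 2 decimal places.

a = 1.96, b = 0.76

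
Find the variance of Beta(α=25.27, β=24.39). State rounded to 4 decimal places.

α+β = 49.66 and αβ = 616.3353, so Var = αβ/[(α+β)²(α+β+1)] = 616.3353/124933.416296 = 0.0049.

0.0049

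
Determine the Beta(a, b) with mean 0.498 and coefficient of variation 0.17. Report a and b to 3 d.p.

σ = CV·μ = 0.17×0.498 = 0.08466, so σ² = 0.007167.
s+1 = μ(1−μ)/σ² = 0.249996/0.007167 = 34.8800, so s = a+b = 33.8800.
a = μs = 16.872, b = (1−μ)s = 17.008.

a = 16.872, b = 17.008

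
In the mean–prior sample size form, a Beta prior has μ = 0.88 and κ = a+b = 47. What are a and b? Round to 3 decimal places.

Split κ in proportion μ : (1−μ): a = 0.88·47 = 41.360, b = 47 − 41.360 = 5.640.

a = 41.360, b = 5.640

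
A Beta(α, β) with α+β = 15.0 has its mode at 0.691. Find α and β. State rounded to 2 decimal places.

Since the density peak of Beta(α,β) is at (α−1)/(α+β−2),
α = 1 + 0.691(15.0−2) = 9.98 and β = 15.0 − 9.98 = 5.02.

α = 9.98, β = 5.02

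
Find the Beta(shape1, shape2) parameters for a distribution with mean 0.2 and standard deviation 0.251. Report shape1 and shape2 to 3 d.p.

shape1 = 0.308, shape2 = 1.232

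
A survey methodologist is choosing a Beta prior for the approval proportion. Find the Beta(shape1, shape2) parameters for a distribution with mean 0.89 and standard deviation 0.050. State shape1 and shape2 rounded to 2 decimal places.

shape1 = 33.96, shape2 = 4.20

Variance = 0.050² = 0.002500. The moment-matching identity shape1+shape2 = μ(1−μ)/Var − 1 gives
shape1+shape2 = 0.0979/0.002500 − 1 = 38.1600, so shape1 = μ·38.1600 = 33.96 and shape2 = (1−μ)·38.1600 = 4.20.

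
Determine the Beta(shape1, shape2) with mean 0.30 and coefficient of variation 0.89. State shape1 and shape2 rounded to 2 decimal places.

Var = (CV·μ)² = (0.89×0.30)² = 0.071289.
shape1+shape2 = μ(1−μ)/Var − 1 = 0.2100/0.071289 − 1 = 1.9458.
Thus shape1 = 0.30·1.9458 = 0.58 and shape2 = 0.70·1.9458 = 1.36.

shape1 = 0.58, shape2 = 1.36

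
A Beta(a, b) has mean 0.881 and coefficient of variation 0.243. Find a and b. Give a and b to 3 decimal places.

Var = (CV·μ)² = (0.243×0.881)² = 0.045832.
a+b = μ(1−μ)/Var − 1 = 0.104839/0.045832 − 1 = 1.2875.
Thus a = 0.881·1.2875 = 1.134 and b = 0.119·1.2875 = 0.153.

a = 1.134, b = 0.153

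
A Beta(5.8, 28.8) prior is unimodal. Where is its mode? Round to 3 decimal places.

With α,β > 1, mode = (α−1)/(α+β−2) = 4.8/32.6 = 0.147.

0.147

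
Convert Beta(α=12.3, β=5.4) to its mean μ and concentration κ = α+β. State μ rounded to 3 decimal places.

κ = α+β = 12.3+5.4 = 17.7; μ = α/κ = 12.3/17.7 = 0.695.

μ = 0.695, κ = 17.7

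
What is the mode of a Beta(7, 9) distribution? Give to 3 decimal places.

0.429

The density x^(α−1)(1−x)^(β−1) is maximised at (α−1)/(α+β−2) = 6/14 = 0.429.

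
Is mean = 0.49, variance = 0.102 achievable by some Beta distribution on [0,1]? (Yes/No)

Yes

For any Beta, Var(X) < E[X]·(1−E[X]).
Here μ(1−μ) = 0.49×0.51 = 0.2499, and 0.102 < 0.2499.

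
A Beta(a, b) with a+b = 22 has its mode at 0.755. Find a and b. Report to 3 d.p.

a = 16.100, b = 5.900

For a,b>1 the mode is (a−1)/(a+b−2), so a = mode·(κ−2)+1 = 0.755×20+1 = 16.100.
And b = (1−mode)·(κ−2)+1 = 0.245×20+1 = 5.900.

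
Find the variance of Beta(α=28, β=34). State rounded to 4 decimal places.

α+β = 62 and αβ = 952, so Var = αβ/[(α+β)²(α+β+1)] = 952/242172 = 0.0039.

0.0039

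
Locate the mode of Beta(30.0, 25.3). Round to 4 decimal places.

The density x^(α−1)(1−x)^(β−1) is maximised at (α−1)/(α+β−2) = 29.0/53.3 = 0.5441.

0.5441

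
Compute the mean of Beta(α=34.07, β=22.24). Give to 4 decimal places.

0.6050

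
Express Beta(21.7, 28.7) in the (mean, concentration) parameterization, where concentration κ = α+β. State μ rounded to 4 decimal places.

μ = 0.4306, κ = 50.4

κ = α+β = 21.7+28.7 = 50.4; μ = α/κ = 21.7/50.4 = 0.4306.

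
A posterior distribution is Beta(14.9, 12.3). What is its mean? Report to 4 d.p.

0.5478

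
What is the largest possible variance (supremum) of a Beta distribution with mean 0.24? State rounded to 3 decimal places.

For fixed mean μ the Beta variance is μ(1−μ)/(α+β+1), increasing as α+β decreases.
Its least upper bound (not attained) is μ(1−μ) = 0.24·0.76 = 0.182.

0.182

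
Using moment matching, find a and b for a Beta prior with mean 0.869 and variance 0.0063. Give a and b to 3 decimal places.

a = 14.834, b = 2.236

Let s = a+b. The Beta variance is μ(1−μ)/(s+1).
So s+1 = μ(1−μ)/σ² = (0.869×0.131)/0.0063 = 0.113839/0.0063 = 18.0697, giving s = 17.0697.
Then a = μs = 0.869×17.0697 = 14.834 and b = (1−μ)s = 0.131×17.0697 = 2.236.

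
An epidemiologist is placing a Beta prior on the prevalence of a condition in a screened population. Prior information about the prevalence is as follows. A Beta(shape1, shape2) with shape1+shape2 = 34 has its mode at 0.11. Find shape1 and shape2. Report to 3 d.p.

For shape1,shape2>1 the mode is (shape1−1)/(shape1+shape2−2), so shape1 = mode·(κ−2)+1 = 0.11×32+1 = 4.520.
And shape2 = (1−mode)·(κ−2)+1 = 0.89×32+1 = 29.480.

shape1 = 4.520, shape2 = 29.480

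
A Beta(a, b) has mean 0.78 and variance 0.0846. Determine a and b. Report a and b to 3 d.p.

a = 0.802, b = 0.226

By moment matching, a+b = μ(1−μ)/σ² − 1 = (0.78·0.22)/0.0846 − 1 = 2.0284 − 1 = 1.0284.
Since a/(a+b) = μ, a = 0.78·1.0284 = 0.802 and b = 0.22·1.0284 = 0.226.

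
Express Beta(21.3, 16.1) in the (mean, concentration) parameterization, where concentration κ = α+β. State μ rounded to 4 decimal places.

κ = α+β = 21.3+16.1 = 37.4; μ = α/κ = 21.3/37.4 = 0.5695.

μ = 0.5695, κ = 37.4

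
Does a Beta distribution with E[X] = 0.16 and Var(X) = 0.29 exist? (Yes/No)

No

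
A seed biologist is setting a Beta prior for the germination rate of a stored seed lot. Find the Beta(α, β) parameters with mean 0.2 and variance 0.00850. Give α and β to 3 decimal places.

α = 3.565, β = 14.259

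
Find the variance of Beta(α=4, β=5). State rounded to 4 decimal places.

0.0247

μ = 4/9 = 0.444444; Var = μ(1−μ)/(α+β+1) = 0.2469136/10 = 0.0247.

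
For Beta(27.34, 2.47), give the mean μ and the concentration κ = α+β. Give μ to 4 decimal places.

μ = 0.9171, κ = 29.81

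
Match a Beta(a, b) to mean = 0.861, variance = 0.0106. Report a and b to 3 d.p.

a = 8.860, b = 1.430

Write ν = a+b; then a = μν and Var = μ(1−μ)/(ν+1).
ν = μ(1−μ)/Var − 1 = 0.119679/0.0106 − 1 = 10.2905.
a = 0.861·10.2905 = 8.860, b = 0.139·10.2905 = 1.430.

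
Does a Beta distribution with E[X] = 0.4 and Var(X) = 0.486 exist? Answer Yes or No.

For any Beta, Var(X) < E[X]·(1−E[X]).
Here μ(1−μ) = 0.4×0.6 = 0.24, and 0.486 ≥ 0.24.

No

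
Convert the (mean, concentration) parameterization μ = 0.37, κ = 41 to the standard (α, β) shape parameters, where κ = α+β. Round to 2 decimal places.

α = 15.17, β = 25.83

Split κ in proportion μ : (1−μ): α = 0.37·41 = 15.17, β = 41 − 15.17 = 25.83.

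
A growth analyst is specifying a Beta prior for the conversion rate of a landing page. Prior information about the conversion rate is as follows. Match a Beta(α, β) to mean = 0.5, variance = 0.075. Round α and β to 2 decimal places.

α = 1.17, β = 1.17

Write ν = α+β; then α = μν and Var = μ(1−μ)/(ν+1).
ν = μ(1−μ)/Var − 1 = 0.25/0.075 − 1 = 2.3333.
α = 0.5·2.3333 = 1.17, β = 0.5·2.3333 = 1.17.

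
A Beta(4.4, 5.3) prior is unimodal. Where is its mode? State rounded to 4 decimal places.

The density x^(α−1)(1−x)^(β−1) is maximised at (α−1)/(α+β−2) = 3.4/7.7 = 0.4416.

0.4416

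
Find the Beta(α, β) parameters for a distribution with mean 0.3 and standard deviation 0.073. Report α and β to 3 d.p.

α = 11.522, β = 26.885

Variance = 0.073² = 0.005329. The moment-matching identity α+β = μ(1−μ)/Var − 1 gives
α+β = 0.21/0.005329 − 1 = 38.4070, so α = μ·38.4070 = 11.522 and β = (1−μ)·38.4070 = 26.885.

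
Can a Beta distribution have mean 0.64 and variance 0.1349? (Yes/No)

The Beta variance bound is σ² < μ(1−μ).
Here μ(1−μ) = 0.64×0.36 = 0.2304, and 0.1349 < 0.2304.

Yes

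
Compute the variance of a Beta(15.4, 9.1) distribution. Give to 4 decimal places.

μ = 15.4/24.5 = 0.628571; Var = μ(1−μ)/(α+β+1) = 0.2334694/25.5 = 0.0092.

0.0092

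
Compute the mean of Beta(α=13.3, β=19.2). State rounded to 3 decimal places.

0.409

E[X] = α/(α+β) = 13.3/32.5 = 0.409.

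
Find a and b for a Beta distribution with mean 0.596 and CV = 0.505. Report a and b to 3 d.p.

σ = CV·μ = 0.505×0.596 = 0.30098, so σ² = 0.090589.
s+1 = μ(1−μ)/σ² = 0.240784/0.090589 = 2.6580, so s = a+b = 1.6580.
a = μs = 0.988, b = (1−μ)s = 0.670.

a = 0.988, b = 0.670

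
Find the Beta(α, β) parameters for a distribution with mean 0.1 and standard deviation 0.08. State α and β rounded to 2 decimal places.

α = 1.31, β = 11.76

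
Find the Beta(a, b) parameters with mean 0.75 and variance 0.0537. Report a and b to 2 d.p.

Let s = a+b. The Beta variance is μ(1−μ)/(s+1).
So s+1 = μ(1−μ)/σ² = (0.75×0.25)/0.0537 = 0.1875/0.0537 = 3.4916, giving s = 2.4916.
Then a = μs = 0.75×2.4916 = 1.87 and b = (1−μ)s = 0.25×2.4916 = 0.62.

a = 1.87, b = 0.62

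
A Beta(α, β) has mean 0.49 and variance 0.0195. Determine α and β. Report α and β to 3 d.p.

Let s = α+β. The Beta variance is μ(1−μ)/(s+1).
So s+1 = μ(1−μ)/σ² = (0.49×0.51)/0.0195 = 0.2499/0.0195 = 12.8154, giving s = 11.8154.
Then α = μs = 0.49×11.8154 = 5.790 and β = (1−μ)s = 0.51×11.8154 = 6.026.

α = 5.790, β = 6.026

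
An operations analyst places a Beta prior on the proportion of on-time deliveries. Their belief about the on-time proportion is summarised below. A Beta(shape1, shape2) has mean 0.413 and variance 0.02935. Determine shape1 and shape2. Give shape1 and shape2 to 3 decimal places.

Let s = shape1+shape2. The Beta variance is μ(1−μ)/(s+1).
So s+1 = μ(1−μ)/σ² = (0.413×0.587)/0.02935 = 0.242431/0.02935 = 8.2600, giving s = 7.2600.
Then shape1 = μs = 0.413×7.2600 = 2.998 and shape2 = (1−μ)s = 0.587×7.2600 = 4.262.

shape1 = 2.998, shape2 = 4.262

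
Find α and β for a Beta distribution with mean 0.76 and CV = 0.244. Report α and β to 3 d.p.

Var = (CV·μ)² = (0.244×0.76)² = 0.034388.
α+β = μ(1−μ)/Var − 1 = 0.1824/0.034388 − 1 = 4.3042.
Thus α = 0.76·4.3042 = 3.271 and β = 0.24·4.3042 = 1.033.

α = 3.271, β = 1.033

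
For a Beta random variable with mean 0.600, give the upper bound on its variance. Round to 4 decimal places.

0.2400

For fixed mean μ the Beta variance is μ(1−μ)/(α+β+1), increasing as α+β decreases.
Its least upper bound (not attained) is μ(1−μ) = 0.600·0.400 = 0.2400.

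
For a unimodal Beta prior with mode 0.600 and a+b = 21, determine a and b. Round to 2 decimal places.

a = 12.40, b = 8.60

For a,b>1 the mode is (a−1)/(a+b−2), so a = mode·(κ−2)+1 = 0.600×19+1 = 12.40.
And b = (1−mode)·(κ−2)+1 = 0.400×19+1 = 8.60.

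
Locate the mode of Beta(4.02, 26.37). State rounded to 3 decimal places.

0.106

With α,β > 1, mode = (α−1)/(α+β−2) = 3.02/28.39 = 0.106.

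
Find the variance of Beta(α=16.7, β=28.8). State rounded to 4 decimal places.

0.0050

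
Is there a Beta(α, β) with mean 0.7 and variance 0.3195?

No

A Beta with mean μ has variance μ(1−μ)/(α+β+1) < μ(1−μ).
Here μ(1−μ) = 0.7×0.3 = 0.21, and 0.3195 ≥ 0.21.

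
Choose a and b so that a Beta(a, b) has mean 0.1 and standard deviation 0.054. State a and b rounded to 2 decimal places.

a = 2.99, b = 26.88

First σ² = 0.002916. Setting a = μn, b = (1−μ)n with n = a+b,
μ(1−μ)/(n+1) = 0.002916 ⇒ n+1 = 0.09/0.002916 = 30.8642 ⇒ n = 29.8642.
Hence a = 0.1×29.8642 = 2.99, b = 0.9×29.8642 = 26.88.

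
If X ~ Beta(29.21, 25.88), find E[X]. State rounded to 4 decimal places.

0.5302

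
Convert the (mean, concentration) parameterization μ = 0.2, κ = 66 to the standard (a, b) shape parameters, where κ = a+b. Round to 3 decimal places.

Split κ in proportion μ : (1−μ): a = 0.2·66 = 13.200, b = 66 − 13.200 = 52.800.

a = 13.200, b = 52.800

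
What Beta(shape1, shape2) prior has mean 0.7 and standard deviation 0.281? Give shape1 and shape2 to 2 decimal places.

shape1 = 1.16, shape2 = 0.50

Variance = 0.281² = 0.078961. The moment-matching identity shape1+shape2 = μ(1−μ)/Var − 1 gives
shape1+shape2 = 0.21/0.078961 − 1 = 1.6595, so shape1 = μ·1.6595 = 1.16 and shape2 = (1−μ)·1.6595 = 0.50.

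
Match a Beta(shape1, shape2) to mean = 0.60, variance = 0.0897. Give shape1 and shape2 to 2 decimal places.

shape1 = 1.01, shape2 = 0.67

Write ν = shape1+shape2; then shape1 = μν and Var = μ(1−μ)/(ν+1).
ν = μ(1−μ)/Var − 1 = 0.2400/0.0897 − 1 = 1.6756.
shape1 = 0.60·1.6756 = 1.01, shape2 = 0.40·1.6756 = 0.67.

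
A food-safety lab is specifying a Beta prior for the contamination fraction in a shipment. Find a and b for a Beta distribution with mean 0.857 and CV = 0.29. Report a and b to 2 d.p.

a = 0.84, b = 0.14

Var = (CV·μ)² = (0.29×0.857)² = 0.061767.
a+b = μ(1−μ)/Var − 1 = 0.122551/0.061767 − 1 = 0.9841.
Thus a = 0.857·0.9841 = 0.84 and b = 0.143·0.9841 = 0.14.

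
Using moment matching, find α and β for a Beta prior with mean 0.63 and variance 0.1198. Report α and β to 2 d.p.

By moment matching, α+β = μ(1−μ)/σ² − 1 = (0.63·0.37)/0.1198 − 1 = 1.9457 − 1 = 0.9457.
Since α/(α+β) = μ, α = 0.63·0.9457 = 0.60 and β = 0.37·0.9457 = 0.35.

α = 0.60, β = 0.35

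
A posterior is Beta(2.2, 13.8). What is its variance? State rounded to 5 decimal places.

0.00698

Var = αβ/[(α+β)²(α+β+1)] = (2.2×13.8)/(16.0²×17.0) = 30.36/4352.000 = 0.00698.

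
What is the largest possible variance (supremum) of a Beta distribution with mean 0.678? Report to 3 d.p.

For fixed mean μ the Beta variance is μ(1−μ)/(α+β+1), increasing as α+β decreases.
Its least upper bound (not attained) is μ(1−μ) = 0.678·0.322 = 0.218.

0.218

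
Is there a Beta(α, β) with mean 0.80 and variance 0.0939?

Yes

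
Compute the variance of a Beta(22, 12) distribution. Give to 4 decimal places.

0.0065

μ = 22/34 = 0.647059; Var = μ(1−μ)/(α+β+1) = 0.2283737/35 = 0.0065.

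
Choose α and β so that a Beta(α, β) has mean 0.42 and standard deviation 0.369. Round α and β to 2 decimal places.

Variance = 0.369² = 0.136161. The moment-matching identity α+β = μ(1−μ)/Var − 1 gives
α+β = 0.2436/0.136161 − 1 = 0.7891, so α = μ·0.7891 = 0.33 and β = (1−μ)·0.7891 = 0.46.

α = 0.33, β = 0.46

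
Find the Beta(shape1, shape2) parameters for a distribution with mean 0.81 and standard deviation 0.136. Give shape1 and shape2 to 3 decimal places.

First σ² = 0.018496. Setting shape1 = μn, shape2 = (1−μ)n with n = shape1+shape2,
μ(1−μ)/(n+1) = 0.018496 ⇒ n+1 = 0.1539/0.018496 = 8.3207 ⇒ n = 7.3207.
Hence shape1 = 0.81×7.3207 = 5.930, shape2 = 0.19×7.3207 = 1.391.

shape1 = 5.930, shape2 = 1.391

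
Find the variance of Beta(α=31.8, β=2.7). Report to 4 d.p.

Var = αβ/[(α+β)²(α+β+1)] = (31.8×2.7)/(34.5²×35.5) = 85.86/42253.875 = 0.0020.

0.0020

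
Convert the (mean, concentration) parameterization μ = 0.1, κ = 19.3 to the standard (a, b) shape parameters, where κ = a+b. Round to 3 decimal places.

Split κ in proportion μ : (1−μ): a = 0.1·19.3 = 1.930, b = 19.3 − 1.930 = 17.370.

a = 1.930, b = 17.370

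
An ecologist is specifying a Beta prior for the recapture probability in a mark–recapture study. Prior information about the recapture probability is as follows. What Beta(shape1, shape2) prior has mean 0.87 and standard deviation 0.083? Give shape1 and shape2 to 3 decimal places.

shape1 = 13.413, shape2 = 2.004

Variance = 0.083² = 0.006889. The moment-matching identity shape1+shape2 = μ(1−μ)/Var − 1 gives
shape1+shape2 = 0.1131/0.006889 − 1 = 15.4175, so shape1 = μ·15.4175 = 13.413 and shape2 = (1−μ)·15.4175 = 2.004.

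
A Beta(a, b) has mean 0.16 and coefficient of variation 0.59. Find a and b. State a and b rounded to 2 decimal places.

a = 2.25, b = 11.83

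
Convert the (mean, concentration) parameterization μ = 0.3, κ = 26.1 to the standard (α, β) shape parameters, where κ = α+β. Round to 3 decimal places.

Split κ in proportion μ : (1−μ): α = 0.3·26.1 = 7.830, β = 26.1 − 7.830 = 18.270.

α = 7.830, β = 18.270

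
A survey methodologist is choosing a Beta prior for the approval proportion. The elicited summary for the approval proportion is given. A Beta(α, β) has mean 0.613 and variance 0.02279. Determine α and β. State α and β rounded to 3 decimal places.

Write ν = α+β; then α = μν and Var = μ(1−μ)/(ν+1).
ν = μ(1−μ)/Var − 1 = 0.237231/0.02279 − 1 = 9.4094.
α = 0.613·9.4094 = 5.768, β = 0.387·9.4094 = 3.641.

α = 5.768, β = 3.641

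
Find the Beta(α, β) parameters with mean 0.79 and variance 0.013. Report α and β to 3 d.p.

α = 9.292, β = 2.470

Let s = α+β. The Beta variance is μ(1−μ)/(s+1).
So s+1 = μ(1−μ)/σ² = (0.79×0.21)/0.013 = 0.1659/0.013 = 12.7615, giving s = 11.7615.
Then α = μs = 0.79×11.7615 = 9.292 and β = (1−μ)s = 0.21×11.7615 = 2.470.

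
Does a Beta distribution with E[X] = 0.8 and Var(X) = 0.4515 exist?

A Beta with mean μ has variance μ(1−μ)/(α+β+1) < μ(1−μ).
Here μ(1−μ) = 0.8×0.2 = 0.16, and 0.4515 ≥ 0.16.

No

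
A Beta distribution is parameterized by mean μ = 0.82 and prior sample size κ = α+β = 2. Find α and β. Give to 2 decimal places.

Split κ in proportion μ : (1−μ): α = 0.82·2 = 1.64, β = 2 − 1.64 = 0.36.

α = 1.64, β = 0.36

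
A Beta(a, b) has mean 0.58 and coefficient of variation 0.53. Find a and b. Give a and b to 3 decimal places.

a = 0.915, b = 0.663

Var = (CV·μ)² = (0.53×0.58)² = 0.094495.
a+b = μ(1−μ)/Var − 1 = 0.2436/0.094495 − 1 = 1.5779.
Thus a = 0.58·1.5779 = 0.915 and b = 0.42·1.5779 = 0.663.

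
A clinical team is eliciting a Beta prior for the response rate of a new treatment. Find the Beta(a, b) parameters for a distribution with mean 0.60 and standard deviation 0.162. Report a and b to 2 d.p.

a = 4.89, b = 3.26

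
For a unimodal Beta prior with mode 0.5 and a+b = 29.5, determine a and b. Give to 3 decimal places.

a = 14.750, b = 14.750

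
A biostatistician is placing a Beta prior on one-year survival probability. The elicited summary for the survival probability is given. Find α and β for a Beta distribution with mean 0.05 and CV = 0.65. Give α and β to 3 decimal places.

α = 2.199, β = 41.772

σ = CV·μ = 0.65×0.05 = 0.03250, so σ² = 0.001056.
s+1 = μ(1−μ)/σ² = 0.0475/0.001056 = 44.9704, so s = α+β = 43.9704.
α = μs = 2.199, β = (1−μ)s = 41.772.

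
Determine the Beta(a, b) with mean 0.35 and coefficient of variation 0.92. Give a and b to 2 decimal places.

a = 0.42, b = 0.78

Var = (CV·μ)² = (0.92×0.35)² = 0.103684.
a+b = μ(1−μ)/Var − 1 = 0.2275/0.103684 − 1 = 1.1942.
Thus a = 0.35·1.1942 = 0.42 and b = 0.65·1.1942 = 0.78.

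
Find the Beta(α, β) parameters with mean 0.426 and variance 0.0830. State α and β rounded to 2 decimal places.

Write ν = α+β; then α = μν and Var = μ(1−μ)/(ν+1).
ν = μ(1−μ)/Var − 1 = 0.244524/0.0830 − 1 = 1.9461.
α = 0.426·1.9461 = 0.83, β = 0.574·1.9461 = 1.12.

α = 0.83, β = 1.12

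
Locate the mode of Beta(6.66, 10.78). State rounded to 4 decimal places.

0.3666

The density x^(α−1)(1−x)^(β−1) is maximised at (α−1)/(α+β−2) = 5.66/15.44 = 0.3666.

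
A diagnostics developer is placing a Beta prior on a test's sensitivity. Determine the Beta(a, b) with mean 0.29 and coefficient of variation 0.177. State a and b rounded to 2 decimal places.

Var = (CV·μ)² = (0.177×0.29)² = 0.002635.
a+b = μ(1−μ)/Var − 1 = 0.2059/0.002635 − 1 = 77.1473.
Thus a = 0.29·77.1473 = 22.37 and b = 0.71·77.1473 = 54.77.

a = 22.37, b = 54.77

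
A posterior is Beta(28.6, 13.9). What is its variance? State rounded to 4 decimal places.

0.0051

α+β = 42.5 and αβ = 397.54, so Var = αβ/[(α+β)²(α+β+1)] = 397.54/78571.875 = 0.0051.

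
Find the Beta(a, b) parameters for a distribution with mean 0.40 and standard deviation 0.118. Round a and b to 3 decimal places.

a = 6.495, b = 9.742

σ² = 0.118² = 0.013924.
With s = a+b, Var = μ(1−μ)/(s+1), so s+1 = (0.40×0.60)/0.013924 = 17.2364 and s = 16.2364.
a = μs = 6.495, b = (1−μ)s = 9.742.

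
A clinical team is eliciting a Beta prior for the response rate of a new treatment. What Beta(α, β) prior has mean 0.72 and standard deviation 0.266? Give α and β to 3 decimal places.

First σ² = 0.070756. Setting α = μn, β = (1−μ)n with n = α+β,
μ(1−μ)/(n+1) = 0.070756 ⇒ n+1 = 0.2016/0.070756 = 2.8492 ⇒ n = 1.8492.
Hence α = 0.72×1.8492 = 1.331, β = 0.28×1.8492 = 0.518.

α = 1.331, β = 0.518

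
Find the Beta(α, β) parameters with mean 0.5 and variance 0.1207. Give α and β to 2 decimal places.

Write ν = α+β; then α = μν and Var = μ(1−μ)/(ν+1).
ν = μ(1−μ)/Var − 1 = 0.25/0.1207 − 1 = 1.0713.
α = 0.5·1.0713 = 0.54, β = 0.5·1.0713 = 0.54.

α = 0.54, β = 0.54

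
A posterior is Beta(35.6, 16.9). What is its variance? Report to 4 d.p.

0.0041

α+β = 52.5 and αβ = 601.64, so Var = αβ/[(α+β)²(α+β+1)] = 601.64/147459.375 = 0.0041.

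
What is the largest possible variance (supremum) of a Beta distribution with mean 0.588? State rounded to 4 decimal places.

0.2423

For fixed mean μ the Beta variance is μ(1−μ)/(α+β+1), increasing as α+β decreases.
Its least upper bound (not attained) is μ(1−μ) = 0.588·0.412 = 0.2423.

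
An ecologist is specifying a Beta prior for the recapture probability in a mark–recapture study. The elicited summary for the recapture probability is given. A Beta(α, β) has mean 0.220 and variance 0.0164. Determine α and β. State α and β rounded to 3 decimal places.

α = 2.082, β = 7.381

Let s = α+β. The Beta variance is μ(1−μ)/(s+1).
So s+1 = μ(1−μ)/σ² = (0.220×0.780)/0.0164 = 0.171600/0.0164 = 10.4634, giving s = 9.4634.
Then α = μs = 0.220×9.4634 = 2.082 and β = (1−μ)s = 0.780×9.4634 = 7.381.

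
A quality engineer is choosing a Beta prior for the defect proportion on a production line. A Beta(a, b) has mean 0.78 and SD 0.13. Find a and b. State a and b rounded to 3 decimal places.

a = 7.140, b = 2.014

σ² = 0.13² = 0.0169.
With s = a+b, Var = μ(1−μ)/(s+1), so s+1 = (0.78×0.22)/0.0169 = 10.1538 and s = 9.1538.
a = μs = 7.140, b = (1−μ)s = 2.014.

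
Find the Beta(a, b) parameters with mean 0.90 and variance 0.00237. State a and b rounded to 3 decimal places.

a = 33.277, b = 3.697

Let s = a+b. The Beta variance is μ(1−μ)/(s+1).
So s+1 = μ(1−μ)/σ² = (0.90×0.10)/0.00237 = 0.0900/0.00237 = 37.9747, giving s = 36.9747.
Then a = μs = 0.90×36.9747 = 33.277 and b = (1−μ)s = 0.10×36.9747 = 3.697.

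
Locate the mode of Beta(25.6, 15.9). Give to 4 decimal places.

The density x^(α−1)(1−x)^(β−1) is maximised at (α−1)/(α+β−2) = 24.6/39.5 = 0.6228.

0.6228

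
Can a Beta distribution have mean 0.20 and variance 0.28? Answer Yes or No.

A Beta with mean μ has variance μ(1−μ)/(α+β+1) < μ(1−μ).
Here μ(1−μ) = 0.20×0.80 = 0.1600, and 0.28 ≥ 0.1600.

No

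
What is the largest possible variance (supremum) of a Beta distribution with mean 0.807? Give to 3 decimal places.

For fixed mean μ the Beta variance is μ(1−μ)/(α+β+1), increasing as α+β decreases.
Its least upper bound (not attained) is μ(1−μ) = 0.807·0.193 = 0.156.

0.156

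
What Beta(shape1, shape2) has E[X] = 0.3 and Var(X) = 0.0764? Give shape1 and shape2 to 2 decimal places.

shape1 = 0.52, shape2 = 1.22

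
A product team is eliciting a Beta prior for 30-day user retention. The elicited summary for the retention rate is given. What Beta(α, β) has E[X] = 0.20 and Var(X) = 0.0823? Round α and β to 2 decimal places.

Write ν = α+β; then α = μν and Var = μ(1−μ)/(ν+1).
ν = μ(1−μ)/Var − 1 = 0.1600/0.0823 − 1 = 0.9441.
α = 0.20·0.9441 = 0.19, β = 0.80·0.9441 = 0.76.

α = 0.19, β = 0.76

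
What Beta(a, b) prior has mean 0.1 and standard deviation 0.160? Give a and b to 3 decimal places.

Variance = 0.160² = 0.025600. The moment-matching identity a+b = μ(1−μ)/Var − 1 gives
a+b = 0.09/0.025600 − 1 = 2.5156, so a = μ·2.5156 = 0.252 and b = (1−μ)·2.5156 = 2.264.

a = 0.252, b = 2.264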